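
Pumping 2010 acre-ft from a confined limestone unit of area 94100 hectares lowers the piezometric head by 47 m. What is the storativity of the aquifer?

A = 94100 hectares = 9.41 × 10^8 m²
ΔV = 2010 acre-ft = 2.479 × 10^6 m³
S = ΔV / (A × Δh) = 2.479 × 10^6 m³ / (9.41 × 10^8 m² × 47 m) = 5.606 × 10^-5

S ≈ 5.6 × 10^-5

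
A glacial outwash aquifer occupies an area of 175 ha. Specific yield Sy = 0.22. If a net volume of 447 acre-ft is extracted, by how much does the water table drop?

Δh ≈ 1.43 m

A = 175 ha = 1.75 × 10^6 m²
ΔV = 447 acre-ft = 5.514 × 10^5 m³
Δh = ΔV / (Sy × A) = 5.514 × 10^5 m³ / (0.22 × 1.75 × 10^6 m²) = 1.432 m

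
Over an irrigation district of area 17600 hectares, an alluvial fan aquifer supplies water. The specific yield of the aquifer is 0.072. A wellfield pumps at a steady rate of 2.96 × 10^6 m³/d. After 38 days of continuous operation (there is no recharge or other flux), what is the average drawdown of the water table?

A = 17600 hectares = 1.76 × 10^8 m²
ΔV = Q × t = 2.96 × 10^6 m³/d × 38 d = 1.125 × 10^8 m³
Δh = ΔV / (Sy × A) = 1.125 × 10^8 / (0.072 × 1.76 × 10^8) = 8.876 m

Δh ≈ 8.88 m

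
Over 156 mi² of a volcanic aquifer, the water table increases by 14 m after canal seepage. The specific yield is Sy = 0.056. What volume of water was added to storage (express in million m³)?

ΔV ≈ 317 million m³

A = 156 mi² = 4.04 × 10^8 m²
ΔV = Sy × A × Δh = 0.056 × 4.04 × 10^8 m² × 14 m = 3.168 × 10^8 m³
ΔV = 3.168 × 10^8 m³ = 316.8 million m³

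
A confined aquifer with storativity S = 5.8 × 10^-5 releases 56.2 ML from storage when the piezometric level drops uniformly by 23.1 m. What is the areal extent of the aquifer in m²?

A ≈ 4.19 × 10^7 m²

ΔV = 56.2 ML = 56200 m³
A = ΔV / (S × Δh) = 56200 / (5.8 × 10^-5 × 23.1) = 4.195 × 10^7 m²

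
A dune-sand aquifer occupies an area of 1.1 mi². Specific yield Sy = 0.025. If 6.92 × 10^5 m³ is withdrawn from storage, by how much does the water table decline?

A = 1.1 mi² = 2.849 × 10^6 m²
Δh = ΔV / (Sy × A) = 6.92 × 10^5 m³ / (0.025 × 2.849 × 10^6 m²) = 9.716 m

Δh ≈ 9.72 m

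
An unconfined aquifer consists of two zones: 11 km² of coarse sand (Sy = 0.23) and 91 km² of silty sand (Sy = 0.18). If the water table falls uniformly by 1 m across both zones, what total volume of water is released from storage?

ΔV ≈ 1.89 × 10^7 m³

A₁ = 11 km² = 1.1 × 10^7 m²; A₂ = 91 km² = 9.1 × 10^7 m²
ΔV₁ = 0.23 × 1.1 × 10^7 × 1 = 2.53 × 10^6 m³
ΔV₂ = 0.18 × 9.1 × 10^7 × 1 = 1.638 × 10^7 m³
ΔV = ΔV₁ + ΔV₂ = 1.891 × 10^7 m³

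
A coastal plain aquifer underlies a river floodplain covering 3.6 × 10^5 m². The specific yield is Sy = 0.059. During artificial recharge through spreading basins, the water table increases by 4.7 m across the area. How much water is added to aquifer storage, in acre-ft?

ΔV = Sy × A × Δh = 0.059 × 3.6 × 10^5 m² × 4.7 m = 99830 m³
ΔV = 99830 m³ = 80.93 acre-ft

ΔV ≈ 80.9 acre-ft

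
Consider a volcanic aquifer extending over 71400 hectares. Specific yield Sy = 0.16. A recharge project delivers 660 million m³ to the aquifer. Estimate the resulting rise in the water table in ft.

Δh ≈ 19 ft

A = 71400 hectares = 7.14 × 10^8 m²
ΔV = 660 million m³ = 6.6 × 10^8 m³
Δh = ΔV / (Sy × A) = 6.6 × 10^8 m³ / (0.16 × 7.14 × 10^8 m²) = 5.777 m
Δh = 5.777 m = 18.95 ft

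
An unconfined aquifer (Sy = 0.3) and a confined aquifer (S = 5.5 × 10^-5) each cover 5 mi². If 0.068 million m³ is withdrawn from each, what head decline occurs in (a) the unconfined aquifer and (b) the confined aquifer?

Δh_u ≈ 0.0175 m; Δh_c ≈ 95.5 m

A = 5 mi² = 1.295 × 10^7 m²
ΔV = 0.068 million m³ = 68000 m³
Unconfined: Δh_u = ΔV/(Sy·A) = 68000/(0.3 × 1.295 × 10^7) = 0.0175 m
Confined: Δh_c = ΔV/(S·A) = 68000/(5.5 × 10^-5 × 1.295 × 10^7) = 95.47 m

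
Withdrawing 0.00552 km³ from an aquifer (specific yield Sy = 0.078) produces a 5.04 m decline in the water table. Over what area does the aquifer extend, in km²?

A ≈ 14 km²

ΔV = 0.00552 km³ = 5.52 × 10^6 m³
A = ΔV / (Sy × Δh) = 5.52 × 10^6 / (0.078 × 5.04) = 1.404 × 10^7 m²
A = 1.404 × 10^7 m² = 14.04 km²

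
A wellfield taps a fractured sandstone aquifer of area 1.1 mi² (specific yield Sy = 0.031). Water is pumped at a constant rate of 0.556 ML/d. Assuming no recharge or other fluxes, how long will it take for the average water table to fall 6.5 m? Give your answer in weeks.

A = 1.1 mi² = 2.849 × 10^6 m²
ΔV = Sy × A × Δh = 0.031 × 2.849 × 10^6 × 6.5 = 5.741 × 10^5 m³
Q = 0.556 ML/d = 556 m³/d
t = ΔV / Q = 5.741 × 10^5 m³ / 556 m³/d = 1033 d
t = 1033 d ≈ 147.5 weeks

t ≈ 148 weeks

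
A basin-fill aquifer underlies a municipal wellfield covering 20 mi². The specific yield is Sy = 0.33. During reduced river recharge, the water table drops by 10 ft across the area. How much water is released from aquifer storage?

ΔV ≈ 5.21 × 10^7 m³

A = 20 mi² = 5.18 × 10^7 m²
Δh = 10 ft = 3.048 m
ΔV = Sy × A × Δh = 0.33 × 5.18 × 10^7 m² × 3.048 m = 5.21 × 10^7 m³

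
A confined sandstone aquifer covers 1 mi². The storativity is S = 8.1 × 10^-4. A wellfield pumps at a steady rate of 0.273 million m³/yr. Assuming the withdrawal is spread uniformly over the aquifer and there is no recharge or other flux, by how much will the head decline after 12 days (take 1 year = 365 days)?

A = 1 mi² = 2.59 × 10^6 m²
Q = 0.273 million m³/yr = 747.9 m³/d
ΔV = Q × t = 747.9 m³/d × 12 d = 8975 m³
Δh = ΔV / (S × A) = 8975 / (8.1 × 10^-4 × 2.59 × 10^6) = 4.278 m

Δh ≈ 4.28 m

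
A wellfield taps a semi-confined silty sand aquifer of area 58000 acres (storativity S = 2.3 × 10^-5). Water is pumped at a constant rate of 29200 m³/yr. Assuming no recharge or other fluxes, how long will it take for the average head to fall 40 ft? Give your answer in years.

t ≈ 2.25 years

A = 58000 acres = 2.347 × 10^8 m²
Δh = 40 ft = 12.19 m
ΔV = S × A × Δh = 2.3 × 10^-5 × 2.347 × 10^8 × 12.19 = 65820 m³
Q = 29200 m³/yr = 80 m³/d
t = ΔV / Q = 65820 m³ / 80 m³/d = 822.7 d
t = 822.7 d ≈ 2.254 years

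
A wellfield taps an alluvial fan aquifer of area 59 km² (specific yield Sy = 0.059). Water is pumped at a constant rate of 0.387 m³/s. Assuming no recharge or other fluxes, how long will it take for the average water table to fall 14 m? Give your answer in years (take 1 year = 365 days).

A = 59 km² = 5.9 × 10^7 m²
ΔV = Sy × A × Δh = 0.059 × 5.9 × 10^7 × 14 = 4.873 × 10^7 m³
Q = 0.387 m³/s = 33440 m³/d
t = ΔV / Q = 4.873 × 10^7 m³ / 33440 m³/d = 1457 d
t = 1457 d ≈ 3.993 years

t ≈ 3.99 years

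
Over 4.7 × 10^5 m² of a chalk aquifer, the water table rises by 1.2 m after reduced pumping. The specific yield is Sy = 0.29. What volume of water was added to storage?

ΔV ≈ 1.64 × 10^5 m³

ΔV = Sy × A × Δh = 0.29 × 4.7 × 10^5 m² × 1.2 m = 1.636 × 10^5 m³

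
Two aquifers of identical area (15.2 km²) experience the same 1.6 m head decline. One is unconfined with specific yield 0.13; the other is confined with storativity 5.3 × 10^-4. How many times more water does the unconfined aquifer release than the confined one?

A = 15.2 km² = 1.52 × 10^7 m²
Unconfined: ΔV_u = Sy × A × Δh = 0.13 × 1.52 × 10^7 × 1.6 = 3.162 × 10^6 m³
Confined: ΔV_c = S × A × Δh = 5.3 × 10^-4 × 1.52 × 10^7 × 1.6 = 12890 m³
Ratio = ΔV_u / ΔV_c = Sy / S = 0.13 / 5.3 × 10^-4 = 245.3

ΔV_u / ΔV_c ≈ 245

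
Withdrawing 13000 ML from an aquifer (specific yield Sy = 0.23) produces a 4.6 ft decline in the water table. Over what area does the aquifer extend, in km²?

Δh = 4.6 ft = 1.402 m
ΔV = 13000 ML = 1.3 × 10^7 m³
A = ΔV / (Sy × Δh) = 1.3 × 10^7 / (0.23 × 1.402) = 4.031 × 10^7 m²
A = 4.031 × 10^7 m² = 40.31 km²

A ≈ 40.3 km²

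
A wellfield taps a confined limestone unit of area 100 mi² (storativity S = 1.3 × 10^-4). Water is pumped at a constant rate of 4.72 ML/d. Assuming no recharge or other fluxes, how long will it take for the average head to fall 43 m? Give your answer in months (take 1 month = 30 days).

t ≈ 10.2 months

A = 100 mi² = 2.59 × 10^8 m²
ΔV = S × A × Δh = 1.3 × 10^-4 × 2.59 × 10^8 × 43 = 1.448 × 10^6 m³
Q = 4.72 ML/d = 4720 m³/d
t = ΔV / Q = 1.448 × 10^6 m³ / 4720 m³/d = 306.7 d
t = 306.7 d ≈ 10.22 months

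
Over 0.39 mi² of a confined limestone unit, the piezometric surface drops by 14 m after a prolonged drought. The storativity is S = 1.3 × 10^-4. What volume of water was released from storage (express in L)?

ΔV ≈ 1.84 × 10^6 L

A = 0.39 mi² = 1.01 × 10^6 m²
ΔV = S × A × Δh = 1.3 × 10^-4 × 1.01 × 10^6 m² × 14 m = 1838 m³
ΔV = 1838 m³ = 1.838 × 10^6 L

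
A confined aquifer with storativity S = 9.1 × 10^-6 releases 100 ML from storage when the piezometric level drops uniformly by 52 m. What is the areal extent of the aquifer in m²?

ΔV = 100 ML = 1 × 10^5 m³
A = ΔV / (S × Δh) = 1 × 10^5 / (9.1 × 10^-6 × 52) = 2.113 × 10^8 m²

A ≈ 2.11 × 10^8 m²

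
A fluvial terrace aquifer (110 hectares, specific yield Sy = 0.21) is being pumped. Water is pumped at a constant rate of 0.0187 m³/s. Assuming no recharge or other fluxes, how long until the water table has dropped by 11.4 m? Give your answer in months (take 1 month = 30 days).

t ≈ 54.3 months

A = 110 hectares = 1.1 × 10^6 m²
ΔV = Sy × A × Δh = 0.21 × 1.1 × 10^6 × 11.4 = 2.633 × 10^6 m³
Q = 0.0187 m³/s = 1616 m³/d
t = ΔV / Q = 2.633 × 10^6 m³ / 1616 m³/d = 1630 d
t = 1630 d ≈ 54.33 months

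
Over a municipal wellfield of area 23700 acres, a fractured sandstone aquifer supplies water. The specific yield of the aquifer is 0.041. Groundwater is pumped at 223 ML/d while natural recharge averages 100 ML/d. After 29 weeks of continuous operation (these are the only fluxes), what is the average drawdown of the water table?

Δh ≈ 6.35 m

A = 23700 acres = 9.591 × 10^7 m²
Net abstraction = 223 − 100 = 123 ML/d
Q_net = 123 ML/d = 1.23 × 10^5 m³/d
t = 29 weeks = 203 d
ΔV = Q × t = 1.23 × 10^5 m³/d × 203 d = 2.497 × 10^7 m³
Δh = ΔV / (Sy × A) = 2.497 × 10^7 / (0.041 × 9.591 × 10^7) = 6.35 m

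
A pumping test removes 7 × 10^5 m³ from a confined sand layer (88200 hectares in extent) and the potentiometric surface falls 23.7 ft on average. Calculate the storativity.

S ≈ 1.1 × 10^-4

A = 88200 hectares = 8.82 × 10^8 m²
Δh = 23.7 ft = 7.224 m
S = ΔV / (A × Δh) = 7 × 10^5 m³ / (8.82 × 10^8 m² × 7.224 m) = 1.099 × 10^-4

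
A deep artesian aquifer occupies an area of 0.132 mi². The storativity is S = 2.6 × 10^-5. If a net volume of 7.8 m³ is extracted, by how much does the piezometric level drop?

A = 0.132 mi² = 3.419 × 10^5 m²
Δh = ΔV / (S × A) = 7.8 m³ / (2.6 × 10^-5 × 3.419 × 10^5 m²) = 0.8775 m

Δh ≈ 0.878 m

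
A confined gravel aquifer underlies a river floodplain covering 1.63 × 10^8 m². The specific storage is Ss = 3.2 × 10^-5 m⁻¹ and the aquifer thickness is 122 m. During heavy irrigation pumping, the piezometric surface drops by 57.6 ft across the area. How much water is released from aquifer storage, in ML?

ΔV ≈ 11200 ML

S = Ss × b = 3.2 × 10^-5 m⁻¹ × 122 m = 3.904 × 10^-3
Δh = 57.6 ft = 17.56 m
ΔV = S × A × Δh = 0.003904 × 1.63 × 10^8 m² × 17.56 m = 1.117 × 10^7 m³
ΔV = 1.117 × 10^7 m³ = 11170 ML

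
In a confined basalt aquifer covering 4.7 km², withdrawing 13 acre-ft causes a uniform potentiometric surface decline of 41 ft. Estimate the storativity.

S ≈ 2.7 × 10^-4

A = 4.7 km² = 4.7 × 10^6 m²
Δh = 41 ft = 12.5 m
ΔV = 13 acre-ft = 16040 m³
S = ΔV / (A × Δh) = 16040 m³ / (4.7 × 10^6 m² × 12.5 m) = 2.73 × 10^-4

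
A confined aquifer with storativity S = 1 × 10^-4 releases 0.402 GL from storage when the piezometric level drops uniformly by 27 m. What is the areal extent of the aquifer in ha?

ΔV = 0.402 GL = 4.02 × 10^5 m³
A = ΔV / (S × Δh) = 4.02 × 10^5 / (1 × 10^-4 × 27) = 1.489 × 10^8 m²
A = 1.489 × 10^8 m² = 14890 ha

A ≈ 14900 ha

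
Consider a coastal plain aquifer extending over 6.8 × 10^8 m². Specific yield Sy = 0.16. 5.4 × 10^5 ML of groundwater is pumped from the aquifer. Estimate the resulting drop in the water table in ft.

ΔV = 5.4 × 10^5 ML = 5.4 × 10^8 m³
Δh = ΔV / (Sy × A) = 5.4 × 10^8 m³ / (0.16 × 6.8 × 10^8 m²) = 4.963 m
Δh = 4.963 m = 16.28 ft

Δh ≈ 16.3 ft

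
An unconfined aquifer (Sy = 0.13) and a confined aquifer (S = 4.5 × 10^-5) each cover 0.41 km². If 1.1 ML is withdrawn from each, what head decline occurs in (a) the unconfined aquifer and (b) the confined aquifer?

A = 0.41 km² = 4.1 × 10^5 m²
ΔV = 1.1 ML = 1100 m³
Unconfined: Δh_u = ΔV/(Sy·A) = 1100/(0.13 × 4.1 × 10^5) = 0.02064 m
Confined: Δh_c = ΔV/(S·A) = 1100/(4.5 × 10^-5 × 4.1 × 10^5) = 59.62 m

Δh_u ≈ 0.0206 m; Δh_c ≈ 59.6 m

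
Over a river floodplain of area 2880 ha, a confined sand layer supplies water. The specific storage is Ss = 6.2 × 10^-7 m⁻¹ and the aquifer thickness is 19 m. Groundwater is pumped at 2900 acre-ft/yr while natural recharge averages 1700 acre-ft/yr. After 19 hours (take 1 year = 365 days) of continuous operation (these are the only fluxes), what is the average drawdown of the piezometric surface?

Δh ≈ 9.46 m

S = Ss × b = 6.2 × 10^-7 m⁻¹ × 19 m = 1.178 × 10^-5
A = 2880 ha = 2.88 × 10^7 m²
Net abstraction = 2900 − 1700 = 1200 acre-ft/yr
Q_net = 1200 acre-ft/yr = 4055 m³/d
t = 19 hours = 0.7917 d
ΔV = Q × t = 4055 m³/d × 0.7917 d = 3210 m³
Δh = ΔV / (S × A) = 3210 / (1.178 × 10^-5 × 2.88 × 10^7) = 9.463 m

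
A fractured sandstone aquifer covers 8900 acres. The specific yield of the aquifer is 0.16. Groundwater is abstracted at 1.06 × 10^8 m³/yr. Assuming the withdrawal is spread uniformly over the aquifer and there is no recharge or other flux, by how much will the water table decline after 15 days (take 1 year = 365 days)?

A = 8900 acres = 3.602 × 10^7 m²
Q = 1.06 × 10^8 m³/yr = 2.904 × 10^5 m³/d
ΔV = Q × t = 2.904 × 10^5 m³/d × 15 d = 4.356 × 10^6 m³
Δh = ΔV / (Sy × A) = 4.356 × 10^6 / (0.16 × 3.602 × 10^7) = 0.7559 m

Δh ≈ 0.756 m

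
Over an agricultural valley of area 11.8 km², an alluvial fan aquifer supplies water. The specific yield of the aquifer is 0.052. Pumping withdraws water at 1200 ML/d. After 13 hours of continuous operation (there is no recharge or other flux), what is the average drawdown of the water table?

Δh ≈ 1.06 m

A = 11.8 km² = 1.18 × 10^7 m²
Q = 1200 ML/d = 1.2 × 10^6 m³/d
t = 13 hours = 0.5417 d
ΔV = Q × t = 1.2 × 10^6 m³/d × 0.5417 d = 6.5 × 10^5 m³
Δh = ΔV / (Sy × A) = 6.5 × 10^5 / (0.052 × 1.18 × 10^7) = 1.059 m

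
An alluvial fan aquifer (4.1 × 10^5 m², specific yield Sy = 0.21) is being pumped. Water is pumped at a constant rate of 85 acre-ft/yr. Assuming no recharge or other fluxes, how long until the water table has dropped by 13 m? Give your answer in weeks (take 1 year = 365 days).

ΔV = Sy × A × Δh = 0.21 × 4.1 × 10^5 × 13 = 1.119 × 10^6 m³
Q = 85 acre-ft/yr = 287.2 m³/d
t = ΔV / Q = 1.119 × 10^6 m³ / 287.2 m³/d = 3897 d
t = 3897 d ≈ 556.7 weeks

t ≈ 557 weeks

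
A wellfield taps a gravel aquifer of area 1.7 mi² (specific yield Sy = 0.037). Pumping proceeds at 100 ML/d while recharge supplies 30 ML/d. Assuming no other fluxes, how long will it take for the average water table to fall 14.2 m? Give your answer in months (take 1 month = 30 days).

A = 1.7 mi² = 4.403 × 10^6 m²
ΔV = Sy × A × Δh = 0.037 × 4.403 × 10^6 × 14.2 = 2.313 × 10^6 m³
Net withdrawal = 100 − 30 = 70 ML/d = 70000 m³/d
t = ΔV / Q = 2.313 × 10^6 m³ / 70000 m³/d = 33.05 d
t = 33.05 d ≈ 1.102 months

t ≈ 1.1 months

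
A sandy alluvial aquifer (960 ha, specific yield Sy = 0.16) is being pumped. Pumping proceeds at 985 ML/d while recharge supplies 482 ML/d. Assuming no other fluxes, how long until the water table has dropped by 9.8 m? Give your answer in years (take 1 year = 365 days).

A = 960 ha = 9.6 × 10^6 m²
ΔV = Sy × A × Δh = 0.16 × 9.6 × 10^6 × 9.8 = 1.505 × 10^7 m³
Net withdrawal = 985 − 482 = 503 ML/d = 5.03 × 10^5 m³/d
t = ΔV / Q = 1.505 × 10^7 m³ / 5.03 × 10^5 m³/d = 29.93 d
t = 29.93 d ≈ 0.08199 years

t ≈ 0.082 years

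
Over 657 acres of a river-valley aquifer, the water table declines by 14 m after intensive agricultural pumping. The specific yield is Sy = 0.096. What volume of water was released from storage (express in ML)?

ΔV ≈ 3570 ML

A = 657 acres = 2.659 × 10^6 m²
ΔV = Sy × A × Δh = 0.096 × 2.659 × 10^6 m² × 14 m = 3.573 × 10^6 m³
ΔV = 3.573 × 10^6 m³ = 3573 ML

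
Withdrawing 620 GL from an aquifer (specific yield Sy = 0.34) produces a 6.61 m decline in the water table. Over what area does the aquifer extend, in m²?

ΔV = 620 GL = 6.2 × 10^8 m³
A = ΔV / (Sy × Δh) = 6.2 × 10^8 / (0.34 × 6.61) = 2.759 × 10^8 m²

A ≈ 2.76 × 10^8 m²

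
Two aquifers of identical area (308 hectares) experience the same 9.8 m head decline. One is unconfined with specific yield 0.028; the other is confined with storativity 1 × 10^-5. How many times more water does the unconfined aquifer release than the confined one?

ΔV_u / ΔV_c ≈ 2800

A = 308 hectares = 3.08 × 10^6 m²
Unconfined: ΔV_u = Sy × A × Δh = 0.028 × 3.08 × 10^6 × 9.8 = 8.452 × 10^5 m³
Confined: ΔV_c = S × A × Δh = 1 × 10^-5 × 3.08 × 10^6 × 9.8 = 301.8 m³
Ratio = ΔV_u / ΔV_c = Sy / S = 0.028 / 1 × 10^-5 = 2800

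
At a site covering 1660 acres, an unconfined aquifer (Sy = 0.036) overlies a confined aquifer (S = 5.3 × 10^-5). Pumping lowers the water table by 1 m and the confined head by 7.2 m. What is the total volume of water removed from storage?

ΔV ≈ 2.44 × 10^5 m³

A = 1660 acres = 6.718 × 10^6 m²
Unconfined: ΔV_u = Sy × A × Δh_u = 0.036 × 6.718 × 10^6 × 1 = 2.418 × 10^5 m³
Confined: ΔV_c = S × A × Δh_c = 5.3 × 10^-5 × 6.718 × 10^6 × 7.2 = 2564 m³
Total ΔV = 2.418 × 10^5 + 2564 = 2.444 × 10^5 m³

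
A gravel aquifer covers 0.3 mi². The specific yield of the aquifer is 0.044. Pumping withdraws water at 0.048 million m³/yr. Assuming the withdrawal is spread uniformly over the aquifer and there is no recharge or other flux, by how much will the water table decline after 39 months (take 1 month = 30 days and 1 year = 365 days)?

Δh ≈ 4.5 m

A = 0.3 mi² = 7.77 × 10^5 m²
Q = 0.048 million m³/yr = 131.5 m³/d
t = 39 months = 1170 d
ΔV = Q × t = 131.5 m³/d × 1170 d = 1.539 × 10^5 m³
Δh = ΔV / (Sy × A) = 1.539 × 10^5 / (0.044 × 7.77 × 10^5) = 4.501 m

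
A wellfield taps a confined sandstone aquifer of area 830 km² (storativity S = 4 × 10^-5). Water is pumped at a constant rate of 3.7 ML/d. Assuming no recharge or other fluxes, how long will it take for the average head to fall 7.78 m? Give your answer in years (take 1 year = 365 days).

t ≈ 0.191 years

A = 830 km² = 8.3 × 10^8 m²
ΔV = S × A × Δh = 4 × 10^-5 × 8.3 × 10^8 × 7.78 = 2.583 × 10^5 m³
Q = 3.7 ML/d = 3700 m³/d
t = ΔV / Q = 2.583 × 10^5 m³ / 3700 m³/d = 69.81 d
t = 69.81 d ≈ 0.1913 years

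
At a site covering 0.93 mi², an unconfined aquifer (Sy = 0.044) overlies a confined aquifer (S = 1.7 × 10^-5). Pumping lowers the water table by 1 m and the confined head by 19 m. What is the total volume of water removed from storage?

A = 0.93 mi² = 2.409 × 10^6 m²
Unconfined: ΔV_u = Sy × A × Δh_u = 0.044 × 2.409 × 10^6 × 1 = 1.06 × 10^5 m³
Confined: ΔV_c = S × A × Δh_c = 1.7 × 10^-5 × 2.409 × 10^6 × 19 = 778 m³
Total ΔV = 1.06 × 10^5 + 778 = 1.068 × 10^5 m³

ΔV ≈ 1.07 × 10^5 m³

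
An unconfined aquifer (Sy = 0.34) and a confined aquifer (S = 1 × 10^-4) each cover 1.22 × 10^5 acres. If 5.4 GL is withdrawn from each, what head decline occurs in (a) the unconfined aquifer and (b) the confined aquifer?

Δh_u ≈ 0.0322 m; Δh_c ≈ 109 m

A = 1.22 × 10^5 acres = 4.937 × 10^8 m²
ΔV = 5.4 GL = 5.4 × 10^6 m³
Unconfined: Δh_u = ΔV/(Sy·A) = 5.4 × 10^6/(0.34 × 4.937 × 10^8) = 0.03217 m
Confined: Δh_c = ΔV/(S·A) = 5.4 × 10^6/(1 × 10^-4 × 4.937 × 10^8) = 109.4 m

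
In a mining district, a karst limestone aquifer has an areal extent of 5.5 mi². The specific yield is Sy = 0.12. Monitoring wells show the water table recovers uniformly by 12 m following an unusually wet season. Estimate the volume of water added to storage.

ΔV ≈ 2.05 × 10^7 m³

A = 5.5 mi² = 1.424 × 10^7 m²
ΔV = Sy × A × Δh = 0.12 × 1.424 × 10^7 m² × 12 m = 2.051 × 10^7 m³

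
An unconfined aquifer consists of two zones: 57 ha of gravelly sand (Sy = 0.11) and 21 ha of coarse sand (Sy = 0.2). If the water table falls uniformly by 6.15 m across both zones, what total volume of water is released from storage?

A₁ = 57 ha = 5.7 × 10^5 m²; A₂ = 21 ha = 2.1 × 10^5 m²
ΔV₁ = 0.11 × 5.7 × 10^5 × 6.15 = 3.856 × 10^5 m³
ΔV₂ = 0.2 × 2.1 × 10^5 × 6.15 = 2.583 × 10^5 m³
ΔV = ΔV₁ + ΔV₂ = 6.439 × 10^5 m³

ΔV ≈ 6.44 × 10^5 m³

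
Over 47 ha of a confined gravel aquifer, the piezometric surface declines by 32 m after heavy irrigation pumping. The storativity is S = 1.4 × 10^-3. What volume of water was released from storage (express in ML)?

ΔV ≈ 21.1 ML

A = 47 ha = 4.7 × 10^5 m²
ΔV = S × A × Δh = 0.0014 × 4.7 × 10^5 m² × 32 m = 21060 m³
ΔV = 21060 m³ = 21.06 ML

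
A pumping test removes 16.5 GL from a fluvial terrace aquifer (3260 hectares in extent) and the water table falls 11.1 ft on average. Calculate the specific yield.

A = 3260 hectares = 3.26 × 10^7 m²
Δh = 11.1 ft = 3.383 m
ΔV = 16.5 GL = 1.65 × 10^7 m³
Sy = ΔV / (A × Δh) = 1.65 × 10^7 m³ / (3.26 × 10^7 m² × 3.383 m) = 0.1496

Sy ≈ 0.15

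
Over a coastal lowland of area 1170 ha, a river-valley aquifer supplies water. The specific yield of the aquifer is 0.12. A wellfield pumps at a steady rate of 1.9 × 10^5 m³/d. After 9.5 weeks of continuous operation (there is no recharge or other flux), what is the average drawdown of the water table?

Δh ≈ 9 m

A = 1170 ha = 1.17 × 10^7 m²
t = 9.5 weeks = 66.5 d
ΔV = Q × t = 1.9 × 10^5 m³/d × 66.5 d = 1.264 × 10^7 m³
Δh = ΔV / (Sy × A) = 1.264 × 10^7 / (0.12 × 1.17 × 10^7) = 8.999 m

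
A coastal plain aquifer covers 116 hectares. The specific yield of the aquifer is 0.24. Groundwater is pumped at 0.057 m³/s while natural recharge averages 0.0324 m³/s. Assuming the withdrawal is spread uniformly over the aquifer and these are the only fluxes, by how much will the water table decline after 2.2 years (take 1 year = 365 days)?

A = 116 hectares = 1.16 × 10^6 m²
Net abstraction = 0.057 − 0.0324 = 0.0246 m³/s
Q_net = 0.0246 m³/s = 2125 m³/d
t = 2.2 years = 803 d
ΔV = Q × t = 2125 m³/d × 803 d = 1.707 × 10^6 m³
Δh = ΔV / (Sy × A) = 1.707 × 10^6 / (0.24 × 1.16 × 10^6) = 6.13 m

Δh ≈ 6.13 m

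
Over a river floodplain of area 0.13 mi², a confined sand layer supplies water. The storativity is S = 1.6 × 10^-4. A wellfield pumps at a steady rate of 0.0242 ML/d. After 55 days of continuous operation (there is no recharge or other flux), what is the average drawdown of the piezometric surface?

Δh ≈ 24.7 m

A = 0.13 mi² = 3.367 × 10^5 m²
Q = 0.0242 ML/d = 24.2 m³/d
ΔV = Q × t = 24.2 m³/d × 55 d = 1331 m³
Δh = ΔV / (S × A) = 1331 / (1.6 × 10^-4 × 3.367 × 10^5) = 24.71 m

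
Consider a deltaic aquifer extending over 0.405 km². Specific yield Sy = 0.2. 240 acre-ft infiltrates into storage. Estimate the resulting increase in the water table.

Δh ≈ 3.65 m

A = 0.405 km² = 4.05 × 10^5 m²
ΔV = 240 acre-ft = 2.96 × 10^5 m³
Δh = ΔV / (Sy × A) = 2.96 × 10^5 m³ / (0.2 × 4.05 × 10^5 m²) = 3.655 m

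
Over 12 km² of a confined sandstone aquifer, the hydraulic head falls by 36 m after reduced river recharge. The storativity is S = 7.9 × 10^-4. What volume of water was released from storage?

A = 12 km² = 1.2 × 10^7 m²
ΔV = S × A × Δh = 7.9 × 10^-4 × 1.2 × 10^7 m² × 36 m = 3.413 × 10^5 m³

ΔV ≈ 3.41 × 10^5 m³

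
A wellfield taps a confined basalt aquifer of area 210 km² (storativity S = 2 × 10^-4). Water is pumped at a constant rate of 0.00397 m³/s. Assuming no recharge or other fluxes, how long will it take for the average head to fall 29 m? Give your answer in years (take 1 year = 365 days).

A = 210 km² = 2.1 × 10^8 m²
ΔV = S × A × Δh = 2 × 10^-4 × 2.1 × 10^8 × 29 = 1.218 × 10^6 m³
Q = 0.00397 m³/s = 343 m³/d
t = ΔV / Q = 1.218 × 10^6 m³ / 343 m³/d = 3551 d
t = 3551 d ≈ 9.729 years

t ≈ 9.73 years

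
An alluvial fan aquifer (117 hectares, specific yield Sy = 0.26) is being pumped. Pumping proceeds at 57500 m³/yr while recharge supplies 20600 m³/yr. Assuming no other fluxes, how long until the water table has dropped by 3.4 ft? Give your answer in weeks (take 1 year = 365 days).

t ≈ 445 weeks

A = 117 hectares = 1.17 × 10^6 m²
Δh = 3.4 ft = 1.036 m
ΔV = Sy × A × Δh = 0.26 × 1.17 × 10^6 × 1.036 = 3.152 × 10^5 m³
Net withdrawal = 57500 − 20600 = 36900 m³/yr = 101.1 m³/d
t = ΔV / Q = 3.152 × 10^5 m³ / 101.1 m³/d = 3118 d
t = 3118 d ≈ 445.5 weeks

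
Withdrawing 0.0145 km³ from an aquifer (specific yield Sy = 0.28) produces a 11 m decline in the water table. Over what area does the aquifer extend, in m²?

ΔV = 0.0145 km³ = 1.45 × 10^7 m³
A = ΔV / (Sy × Δh) = 1.45 × 10^7 / (0.28 × 11) = 4.708 × 10^6 m²

A ≈ 4.71 × 10^6 m²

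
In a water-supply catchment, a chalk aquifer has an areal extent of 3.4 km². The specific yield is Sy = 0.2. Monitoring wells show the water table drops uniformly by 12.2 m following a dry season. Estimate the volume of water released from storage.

ΔV ≈ 8.3 × 10^6 m³

A = 3.4 km² = 3.4 × 10^6 m²
ΔV = Sy × A × Δh = 0.2 × 3.4 × 10^6 m² × 12.2 m = 8.296 × 10^6 m³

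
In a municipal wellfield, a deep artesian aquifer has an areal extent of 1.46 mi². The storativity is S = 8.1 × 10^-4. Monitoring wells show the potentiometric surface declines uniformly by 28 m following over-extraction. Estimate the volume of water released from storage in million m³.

ΔV ≈ 0.0858 million m³

A = 1.46 mi² = 3.781 × 10^6 m²
ΔV = S × A × Δh = 8.1 × 10^-4 × 3.781 × 10^6 m² × 28 m = 85760 m³
ΔV = 85760 m³ = 0.08576 million m³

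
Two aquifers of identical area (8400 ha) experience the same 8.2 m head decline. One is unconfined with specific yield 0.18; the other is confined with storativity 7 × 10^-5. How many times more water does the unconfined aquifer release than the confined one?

ΔV_u / ΔV_c ≈ 2570

A = 8400 ha = 8.4 × 10^7 m²
Unconfined: ΔV_u = Sy × A × Δh = 0.18 × 8.4 × 10^7 × 8.2 = 1.24 × 10^8 m³
Confined: ΔV_c = S × A × Δh = 7 × 10^-5 × 8.4 × 10^7 × 8.2 = 48220 m³
Ratio = ΔV_u / ΔV_c = Sy / S = 0.18 / 7 × 10^-5 = 2571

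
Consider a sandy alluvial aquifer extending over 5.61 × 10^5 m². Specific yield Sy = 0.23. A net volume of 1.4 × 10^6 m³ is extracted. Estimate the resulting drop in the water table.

Δh = ΔV / (Sy × A) = 1.4 × 10^6 m³ / (0.23 × 5.61 × 10^5 m²) = 10.85 m

Δh ≈ 10.9 m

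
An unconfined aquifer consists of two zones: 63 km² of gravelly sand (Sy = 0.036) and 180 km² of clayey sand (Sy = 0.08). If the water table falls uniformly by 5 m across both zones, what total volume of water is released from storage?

A₁ = 63 km² = 6.3 × 10^7 m²; A₂ = 180 km² = 1.8 × 10^8 m²
ΔV₁ = 0.036 × 6.3 × 10^7 × 5 = 1.134 × 10^7 m³
ΔV₂ = 0.08 × 1.8 × 10^8 × 5 = 7.2 × 10^7 m³
ΔV = ΔV₁ + ΔV₂ = 8.334 × 10^7 m³

ΔV ≈ 8.33 × 10^7 m³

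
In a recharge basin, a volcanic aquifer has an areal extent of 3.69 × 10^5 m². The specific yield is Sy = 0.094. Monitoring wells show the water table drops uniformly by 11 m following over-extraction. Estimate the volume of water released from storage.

ΔV ≈ 3.82 × 10^5 m³

ΔV = Sy × A × Δh = 0.094 × 3.69 × 10^5 m² × 11 m = 3.815 × 10^5 m³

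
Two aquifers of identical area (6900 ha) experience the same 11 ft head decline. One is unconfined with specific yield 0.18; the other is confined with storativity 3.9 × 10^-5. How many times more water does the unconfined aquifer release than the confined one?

ΔV_u / ΔV_c ≈ 4620

A = 6900 ha = 6.9 × 10^7 m²
Δh = 11 ft = 3.353 m
Unconfined: ΔV_u = Sy × A × Δh = 0.18 × 6.9 × 10^7 × 3.353 = 4.164 × 10^7 m³
Confined: ΔV_c = S × A × Δh = 3.9 × 10^-5 × 6.9 × 10^7 × 3.353 = 9022 m³
Ratio = ΔV_u / ΔV_c = Sy / S = 0.18 / 3.9 × 10^-5 = 4615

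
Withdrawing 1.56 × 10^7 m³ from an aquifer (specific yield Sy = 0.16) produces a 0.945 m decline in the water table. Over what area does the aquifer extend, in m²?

A = ΔV / (Sy × Δh) = 1.56 × 10^7 / (0.16 × 0.945) = 1.032 × 10^8 m²

A ≈ 1.03 × 10^8 m²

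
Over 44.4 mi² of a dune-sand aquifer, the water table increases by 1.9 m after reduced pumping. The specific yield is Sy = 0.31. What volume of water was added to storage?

ΔV ≈ 6.77 × 10^7 m³

A = 44.4 mi² = 1.15 × 10^8 m²
ΔV = Sy × A × Δh = 0.31 × 1.15 × 10^8 m² × 1.9 m = 6.773 × 10^7 m³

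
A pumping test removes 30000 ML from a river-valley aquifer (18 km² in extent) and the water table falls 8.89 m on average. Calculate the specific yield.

Sy ≈ 0.19

A = 18 km² = 1.8 × 10^7 m²
ΔV = 30000 ML = 3 × 10^7 m³
Sy = ΔV / (A × Δh) = 3 × 10^7 m³ / (1.8 × 10^7 m² × 8.89 m) = 0.1875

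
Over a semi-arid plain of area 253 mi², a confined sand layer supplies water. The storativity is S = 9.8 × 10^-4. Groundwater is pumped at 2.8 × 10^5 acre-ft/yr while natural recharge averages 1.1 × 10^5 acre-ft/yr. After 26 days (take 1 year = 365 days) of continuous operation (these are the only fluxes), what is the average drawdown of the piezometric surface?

A = 253 mi² = 6.553 × 10^8 m²
Net abstraction = 2.8 × 10^5 − 1.1 × 10^5 = 1.7 × 10^5 acre-ft/yr
Q_net = 1.7 × 10^5 acre-ft/yr = 5.745 × 10^5 m³/d
ΔV = Q × t = 5.745 × 10^5 m³/d × 26 d = 1.494 × 10^7 m³
Δh = ΔV / (S × A) = 1.494 × 10^7 / (9.8 × 10^-4 × 6.553 × 10^8) = 23.26 m

Δh ≈ 23.3 m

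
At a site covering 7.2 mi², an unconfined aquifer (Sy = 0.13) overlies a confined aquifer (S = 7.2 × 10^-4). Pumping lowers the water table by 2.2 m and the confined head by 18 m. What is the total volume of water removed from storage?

A = 7.2 mi² = 1.865 × 10^7 m²
Unconfined: ΔV_u = Sy × A × Δh_u = 0.13 × 1.865 × 10^7 × 2.2 = 5.333 × 10^6 m³
Confined: ΔV_c = S × A × Δh_c = 7.2 × 10^-4 × 1.865 × 10^7 × 18 = 2.417 × 10^5 m³
Total ΔV = 5.333 × 10^6 + 2.417 × 10^5 = 5.575 × 10^6 m³

ΔV ≈ 5.57 × 10^6 m³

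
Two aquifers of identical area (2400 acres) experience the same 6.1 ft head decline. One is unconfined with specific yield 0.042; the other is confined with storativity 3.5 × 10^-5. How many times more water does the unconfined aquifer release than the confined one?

A = 2400 acres = 9.712 × 10^6 m²
Δh = 6.1 ft = 1.859 m
Unconfined: ΔV_u = Sy × A × Δh = 0.042 × 9.712 × 10^6 × 1.859 = 7.584 × 10^5 m³
Confined: ΔV_c = S × A × Δh = 3.5 × 10^-5 × 9.712 × 10^6 × 1.859 = 632 m³
Ratio = ΔV_u / ΔV_c = Sy / S = 0.042 / 3.5 × 10^-5 = 1200

ΔV_u / ΔV_c ≈ 1200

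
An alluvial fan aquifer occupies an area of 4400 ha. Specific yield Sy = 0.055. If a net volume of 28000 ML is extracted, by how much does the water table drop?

Δh ≈ 11.6 m

A = 4400 ha = 4.4 × 10^7 m²
ΔV = 28000 ML = 2.8 × 10^7 m³
Δh = ΔV / (Sy × A) = 2.8 × 10^7 m³ / (0.055 × 4.4 × 10^7 m²) = 11.57 m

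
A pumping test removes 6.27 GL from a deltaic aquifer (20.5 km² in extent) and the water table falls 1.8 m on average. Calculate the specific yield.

Sy ≈ 0.17

A = 20.5 km² = 2.05 × 10^7 m²
ΔV = 6.27 GL = 6.27 × 10^6 m³
Sy = ΔV / (A × Δh) = 6.27 × 10^6 m³ / (2.05 × 10^7 m² × 1.8 m) = 0.1699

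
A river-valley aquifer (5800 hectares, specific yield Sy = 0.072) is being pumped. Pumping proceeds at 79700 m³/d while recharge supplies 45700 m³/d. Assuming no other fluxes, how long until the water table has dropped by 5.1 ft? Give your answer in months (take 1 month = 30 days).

t ≈ 6.36 months

A = 5800 hectares = 5.8 × 10^7 m²
Δh = 5.1 ft = 1.554 m
ΔV = Sy × A × Δh = 0.072 × 5.8 × 10^7 × 1.554 = 6.492 × 10^6 m³
Net withdrawal = 79700 − 45700 = 34000 m³/d
t = ΔV / Q = 6.492 × 10^6 m³ / 34000 m³/d = 190.9 d
t = 190.9 d ≈ 6.364 months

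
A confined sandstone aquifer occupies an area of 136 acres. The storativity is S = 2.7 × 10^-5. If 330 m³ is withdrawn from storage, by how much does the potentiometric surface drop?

A = 136 acres = 5.504 × 10^5 m²
Δh = ΔV / (S × A) = 330 m³ / (2.7 × 10^-5 × 5.504 × 10^5 m²) = 22.21 m

Δh ≈ 22.2 m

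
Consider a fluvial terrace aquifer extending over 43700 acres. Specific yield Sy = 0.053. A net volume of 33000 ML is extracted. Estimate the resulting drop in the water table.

A = 43700 acres = 1.768 × 10^8 m²
ΔV = 33000 ML = 3.3 × 10^7 m³
Δh = ΔV / (Sy × A) = 3.3 × 10^7 m³ / (0.053 × 1.768 × 10^8 m²) = 3.521 m

Δh ≈ 3.52 m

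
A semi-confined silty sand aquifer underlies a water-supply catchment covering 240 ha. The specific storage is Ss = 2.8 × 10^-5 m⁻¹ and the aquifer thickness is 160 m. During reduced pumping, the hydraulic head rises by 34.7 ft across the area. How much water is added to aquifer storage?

S = Ss × b = 2.8 × 10^-5 m⁻¹ × 160 m = 4.48 × 10^-3
A = 240 ha = 2.4 × 10^6 m²
Δh = 34.7 ft = 10.58 m
ΔV = S × A × Δh = 0.00448 × 2.4 × 10^6 m² × 10.58 m = 1.137 × 10^5 m³

ΔV ≈ 1.14 × 10^5 m³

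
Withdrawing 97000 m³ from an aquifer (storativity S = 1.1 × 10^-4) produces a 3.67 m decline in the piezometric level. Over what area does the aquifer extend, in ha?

A = ΔV / (S × Δh) = 97000 / (1.1 × 10^-4 × 3.67) = 2.403 × 10^8 m²
A = 2.403 × 10^8 m² = 24030 ha

A ≈ 24000 ha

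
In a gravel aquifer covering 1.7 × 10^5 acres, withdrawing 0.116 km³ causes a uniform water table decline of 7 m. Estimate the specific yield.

Sy ≈ 0.024

A = 1.7 × 10^5 acres = 6.88 × 10^8 m²
ΔV = 0.116 km³ = 1.16 × 10^8 m³
Sy = ΔV / (A × Δh) = 1.16 × 10^8 m³ / (6.88 × 10^8 m² × 7 m) = 0.02409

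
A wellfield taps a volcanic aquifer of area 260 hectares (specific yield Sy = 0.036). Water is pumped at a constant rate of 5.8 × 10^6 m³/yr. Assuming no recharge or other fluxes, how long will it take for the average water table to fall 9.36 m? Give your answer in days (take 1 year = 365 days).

t ≈ 55.1 days

A = 260 hectares = 2.6 × 10^6 m²
ΔV = Sy × A × Δh = 0.036 × 2.6 × 10^6 × 9.36 = 8.761 × 10^5 m³
Q = 5.8 × 10^6 m³/yr = 15890 m³/d
t = ΔV / Q = 8.761 × 10^5 m³ / 15890 m³/d = 55.13 d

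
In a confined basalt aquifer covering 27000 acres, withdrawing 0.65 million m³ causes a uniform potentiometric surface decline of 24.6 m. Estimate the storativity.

A = 27000 acres = 1.093 × 10^8 m²
ΔV = 0.65 million m³ = 6.5 × 10^5 m³
S = ΔV / (A × Δh) = 6.5 × 10^5 m³ / (1.093 × 10^8 m² × 24.6 m) = 2.418 × 10^-4

S ≈ 2.4 × 10^-4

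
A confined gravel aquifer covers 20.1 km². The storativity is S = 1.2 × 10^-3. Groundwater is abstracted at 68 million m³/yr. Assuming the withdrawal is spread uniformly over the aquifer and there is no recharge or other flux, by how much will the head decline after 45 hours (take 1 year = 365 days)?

A = 20.1 km² = 2.01 × 10^7 m²
Q = 68 million m³/yr = 1.863 × 10^5 m³/d
t = 45 hours = 1.875 d
ΔV = Q × t = 1.863 × 10^5 m³/d × 1.875 d = 3.493 × 10^5 m³
Δh = ΔV / (S × A) = 3.493 × 10^5 / (0.0012 × 2.01 × 10^7) = 14.48 m

Δh ≈ 14.5 m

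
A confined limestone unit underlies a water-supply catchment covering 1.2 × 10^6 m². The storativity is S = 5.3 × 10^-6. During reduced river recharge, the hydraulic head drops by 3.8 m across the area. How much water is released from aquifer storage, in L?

ΔV ≈ 24200 L

ΔV = S × A × Δh = 5.3 × 10^-6 × 1.2 × 10^6 m² × 3.8 m = 24.17 m³
ΔV = 24.17 m³ = 24170 L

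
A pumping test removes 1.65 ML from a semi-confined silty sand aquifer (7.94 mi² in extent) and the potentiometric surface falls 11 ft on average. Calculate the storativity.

S ≈ 2.4 × 10^-5

A = 7.94 mi² = 2.056 × 10^7 m²
Δh = 11 ft = 3.353 m
ΔV = 1.65 ML = 1650 m³
S = ΔV / (A × Δh) = 1650 m³ / (2.056 × 10^7 m² × 3.353 m) = 2.393 × 10^-5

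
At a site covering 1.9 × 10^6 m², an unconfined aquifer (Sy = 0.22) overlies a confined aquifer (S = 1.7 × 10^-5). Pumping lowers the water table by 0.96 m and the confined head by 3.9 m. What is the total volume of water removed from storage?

ΔV ≈ 4.01 × 10^5 m³

Unconfined: ΔV_u = Sy × A × Δh_u = 0.22 × 1.9 × 10^6 × 0.96 = 4.013 × 10^5 m³
Confined: ΔV_c = S × A × Δh_c = 1.7 × 10^-5 × 1.9 × 10^6 × 3.9 = 126 m³
Total ΔV = 4.013 × 10^5 + 126 = 4.014 × 10^5 m³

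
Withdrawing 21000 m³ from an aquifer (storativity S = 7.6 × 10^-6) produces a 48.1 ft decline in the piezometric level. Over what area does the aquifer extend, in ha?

A ≈ 18800 ha

Δh = 48.1 ft = 14.66 m
A = ΔV / (S × Δh) = 21000 / (7.6 × 10^-6 × 14.66) = 1.885 × 10^8 m²
A = 1.885 × 10^8 m² = 18850 ha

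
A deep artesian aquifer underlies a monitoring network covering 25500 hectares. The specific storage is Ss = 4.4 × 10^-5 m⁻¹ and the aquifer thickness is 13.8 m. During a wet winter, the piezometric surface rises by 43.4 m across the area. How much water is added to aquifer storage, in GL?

ΔV ≈ 6.72 GL

S = Ss × b = 4.4 × 10^-5 m⁻¹ × 13.8 m = 6.072 × 10^-4
A = 25500 hectares = 2.55 × 10^8 m²
ΔV = S × A × Δh = 6.072 × 10^-4 × 2.55 × 10^8 m² × 43.4 m = 6.72 × 10^6 m³
ΔV = 6.72 × 10^6 m³ = 6.72 GL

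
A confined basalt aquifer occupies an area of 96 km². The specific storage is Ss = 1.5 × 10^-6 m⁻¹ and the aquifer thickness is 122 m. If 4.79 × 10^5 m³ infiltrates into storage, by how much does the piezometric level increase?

S = Ss × b = 1.5 × 10^-6 m⁻¹ × 122 m = 1.83 × 10^-4
A = 96 km² = 9.6 × 10^7 m²
Δh = ΔV / (S × A) = 4.79 × 10^5 m³ / (1.83 × 10^-4 × 9.6 × 10^7 m²) = 27.27 m

Δh ≈ 27.3 m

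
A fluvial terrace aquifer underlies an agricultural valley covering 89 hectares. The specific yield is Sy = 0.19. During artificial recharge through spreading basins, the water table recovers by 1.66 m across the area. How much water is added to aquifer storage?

A = 89 hectares = 8.9 × 10^5 m²
ΔV = Sy × A × Δh = 0.19 × 8.9 × 10^5 m² × 1.66 m = 2.807 × 10^5 m³

ΔV ≈ 2.81 × 10^5 m³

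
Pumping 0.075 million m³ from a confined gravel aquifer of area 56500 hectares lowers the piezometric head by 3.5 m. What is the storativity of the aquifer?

A = 56500 hectares = 5.65 × 10^8 m²
ΔV = 0.075 million m³ = 75000 m³
S = ΔV / (A × Δh) = 75000 m³ / (5.65 × 10^8 m² × 3.5 m) = 3.793 × 10^-5

S ≈ 3.8 × 10^-5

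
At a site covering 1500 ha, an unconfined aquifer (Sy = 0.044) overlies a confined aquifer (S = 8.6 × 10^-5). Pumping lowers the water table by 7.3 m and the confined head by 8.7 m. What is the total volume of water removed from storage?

A = 1500 ha = 1.5 × 10^7 m²
Unconfined: ΔV_u = Sy × A × Δh_u = 0.044 × 1.5 × 10^7 × 7.3 = 4.818 × 10^6 m³
Confined: ΔV_c = S × A × Δh_c = 8.6 × 10^-5 × 1.5 × 10^7 × 8.7 = 11220 m³
Total ΔV = 4.818 × 10^6 + 11220 = 4.829 × 10^6 m³

ΔV ≈ 4.83 × 10^6 m³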